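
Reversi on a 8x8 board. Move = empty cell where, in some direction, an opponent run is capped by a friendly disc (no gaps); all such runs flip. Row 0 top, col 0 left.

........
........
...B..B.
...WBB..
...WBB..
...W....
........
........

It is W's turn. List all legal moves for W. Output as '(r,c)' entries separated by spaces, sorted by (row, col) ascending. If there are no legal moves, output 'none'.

(1,2): no bracket -> illegal
(1,3): flips 1 -> legal
(1,4): no bracket -> illegal
(1,5): no bracket -> illegal
(1,6): no bracket -> illegal
(1,7): flips 3 -> legal
(2,2): no bracket -> illegal
(2,4): no bracket -> illegal
(2,5): flips 1 -> legal
(2,7): no bracket -> illegal
(3,2): no bracket -> illegal
(3,6): flips 2 -> legal
(3,7): no bracket -> illegal
(4,6): flips 2 -> legal
(5,4): no bracket -> illegal
(5,5): flips 1 -> legal
(5,6): no bracket -> illegal

Answer: (1,3) (1,7) (2,5) (3,6) (4,6) (5,5)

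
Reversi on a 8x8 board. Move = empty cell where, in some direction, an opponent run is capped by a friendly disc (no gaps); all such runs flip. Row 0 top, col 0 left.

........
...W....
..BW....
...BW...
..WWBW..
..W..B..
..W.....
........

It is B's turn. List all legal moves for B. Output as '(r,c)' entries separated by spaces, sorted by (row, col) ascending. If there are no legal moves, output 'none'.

Answer: (0,3) (0,4) (2,4) (3,5) (4,1) (4,6) (5,1) (5,3)

Derivation:
(0,2): no bracket -> illegal
(0,3): flips 2 -> legal
(0,4): flips 1 -> legal
(1,2): no bracket -> illegal
(1,4): no bracket -> illegal
(2,4): flips 2 -> legal
(2,5): no bracket -> illegal
(3,1): no bracket -> illegal
(3,2): no bracket -> illegal
(3,5): flips 2 -> legal
(3,6): no bracket -> illegal
(4,1): flips 2 -> legal
(4,6): flips 1 -> legal
(5,1): flips 1 -> legal
(5,3): flips 1 -> legal
(5,4): no bracket -> illegal
(5,6): no bracket -> illegal
(6,1): no bracket -> illegal
(6,3): no bracket -> illegal
(7,1): no bracket -> illegal
(7,2): no bracket -> illegal
(7,3): no bracket -> illegal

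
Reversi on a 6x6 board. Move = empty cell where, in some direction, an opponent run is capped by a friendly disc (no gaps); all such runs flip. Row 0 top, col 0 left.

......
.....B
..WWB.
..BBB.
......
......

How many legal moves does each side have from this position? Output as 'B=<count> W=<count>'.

Answer: B=5 W=6

Derivation:
-- B to move --
(1,1): flips 1 -> legal
(1,2): flips 2 -> legal
(1,3): flips 1 -> legal
(1,4): flips 1 -> legal
(2,1): flips 2 -> legal
(3,1): no bracket -> illegal
B mobility = 5
-- W to move --
(0,4): no bracket -> illegal
(0,5): no bracket -> illegal
(1,3): no bracket -> illegal
(1,4): no bracket -> illegal
(2,1): no bracket -> illegal
(2,5): flips 1 -> legal
(3,1): no bracket -> illegal
(3,5): no bracket -> illegal
(4,1): flips 1 -> legal
(4,2): flips 1 -> legal
(4,3): flips 1 -> legal
(4,4): flips 1 -> legal
(4,5): flips 1 -> legal
W mobility = 6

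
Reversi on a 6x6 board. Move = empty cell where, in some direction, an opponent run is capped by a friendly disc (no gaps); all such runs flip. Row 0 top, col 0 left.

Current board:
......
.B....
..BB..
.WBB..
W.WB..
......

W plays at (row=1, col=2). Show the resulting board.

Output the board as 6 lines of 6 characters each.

Answer: ......
.BW...
..WB..
.WWB..
W.WB..
......

Derivation:
Place W at (1,2); scan 8 dirs for brackets.
Dir NW: first cell '.' (not opp) -> no flip
Dir N: first cell '.' (not opp) -> no flip
Dir NE: first cell '.' (not opp) -> no flip
Dir W: opp run (1,1), next='.' -> no flip
Dir E: first cell '.' (not opp) -> no flip
Dir SW: first cell '.' (not opp) -> no flip
Dir S: opp run (2,2) (3,2) capped by W -> flip
Dir SE: opp run (2,3), next='.' -> no flip
All flips: (2,2) (3,2)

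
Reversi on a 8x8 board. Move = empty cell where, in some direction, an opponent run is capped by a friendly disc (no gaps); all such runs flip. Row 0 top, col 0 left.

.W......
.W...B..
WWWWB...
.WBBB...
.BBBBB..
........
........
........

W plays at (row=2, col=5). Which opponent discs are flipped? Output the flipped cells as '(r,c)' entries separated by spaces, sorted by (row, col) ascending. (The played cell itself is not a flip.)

Dir NW: first cell '.' (not opp) -> no flip
Dir N: opp run (1,5), next='.' -> no flip
Dir NE: first cell '.' (not opp) -> no flip
Dir W: opp run (2,4) capped by W -> flip
Dir E: first cell '.' (not opp) -> no flip
Dir SW: opp run (3,4) (4,3), next='.' -> no flip
Dir S: first cell '.' (not opp) -> no flip
Dir SE: first cell '.' (not opp) -> no flip

Answer: (2,4)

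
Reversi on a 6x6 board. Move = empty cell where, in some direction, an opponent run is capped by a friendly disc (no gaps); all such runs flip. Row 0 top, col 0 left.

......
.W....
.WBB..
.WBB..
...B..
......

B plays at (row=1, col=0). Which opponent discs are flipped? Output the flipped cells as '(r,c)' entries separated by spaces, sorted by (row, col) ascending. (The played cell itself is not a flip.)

Dir NW: edge -> no flip
Dir N: first cell '.' (not opp) -> no flip
Dir NE: first cell '.' (not opp) -> no flip
Dir W: edge -> no flip
Dir E: opp run (1,1), next='.' -> no flip
Dir SW: edge -> no flip
Dir S: first cell '.' (not opp) -> no flip
Dir SE: opp run (2,1) capped by B -> flip

Answer: (2,1)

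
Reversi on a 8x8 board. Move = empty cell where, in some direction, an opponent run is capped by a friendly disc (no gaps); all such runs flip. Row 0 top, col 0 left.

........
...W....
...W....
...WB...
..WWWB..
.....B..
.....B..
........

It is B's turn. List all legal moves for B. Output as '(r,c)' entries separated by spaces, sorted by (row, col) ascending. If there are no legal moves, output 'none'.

Answer: (1,2) (2,2) (3,2) (4,1) (5,2) (5,4)

Derivation:
(0,2): no bracket -> illegal
(0,3): no bracket -> illegal
(0,4): no bracket -> illegal
(1,2): flips 1 -> legal
(1,4): no bracket -> illegal
(2,2): flips 2 -> legal
(2,4): no bracket -> illegal
(3,1): no bracket -> illegal
(3,2): flips 1 -> legal
(3,5): no bracket -> illegal
(4,1): flips 3 -> legal
(5,1): no bracket -> illegal
(5,2): flips 1 -> legal
(5,3): no bracket -> illegal
(5,4): flips 1 -> legal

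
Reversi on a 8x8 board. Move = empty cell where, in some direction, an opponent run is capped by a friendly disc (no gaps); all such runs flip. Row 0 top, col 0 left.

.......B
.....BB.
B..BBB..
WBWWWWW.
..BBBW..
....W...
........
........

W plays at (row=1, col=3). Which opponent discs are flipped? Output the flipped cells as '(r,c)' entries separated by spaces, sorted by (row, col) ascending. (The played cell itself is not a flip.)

Answer: (2,3) (2,4)

Derivation:
Dir NW: first cell '.' (not opp) -> no flip
Dir N: first cell '.' (not opp) -> no flip
Dir NE: first cell '.' (not opp) -> no flip
Dir W: first cell '.' (not opp) -> no flip
Dir E: first cell '.' (not opp) -> no flip
Dir SW: first cell '.' (not opp) -> no flip
Dir S: opp run (2,3) capped by W -> flip
Dir SE: opp run (2,4) capped by W -> flip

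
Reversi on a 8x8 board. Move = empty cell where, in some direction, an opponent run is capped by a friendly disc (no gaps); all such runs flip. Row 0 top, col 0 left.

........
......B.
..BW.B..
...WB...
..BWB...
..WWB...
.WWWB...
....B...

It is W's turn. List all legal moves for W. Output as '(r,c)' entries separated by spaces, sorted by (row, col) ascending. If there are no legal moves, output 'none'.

(0,5): no bracket -> illegal
(0,6): no bracket -> illegal
(0,7): flips 3 -> legal
(1,1): flips 1 -> legal
(1,2): no bracket -> illegal
(1,3): no bracket -> illegal
(1,4): no bracket -> illegal
(1,5): no bracket -> illegal
(1,7): no bracket -> illegal
(2,1): flips 1 -> legal
(2,4): no bracket -> illegal
(2,6): no bracket -> illegal
(2,7): no bracket -> illegal
(3,1): flips 1 -> legal
(3,2): flips 1 -> legal
(3,5): flips 2 -> legal
(3,6): no bracket -> illegal
(4,1): flips 1 -> legal
(4,5): flips 3 -> legal
(5,1): flips 1 -> legal
(5,5): flips 2 -> legal
(6,5): flips 2 -> legal
(7,3): no bracket -> illegal
(7,5): flips 1 -> legal

Answer: (0,7) (1,1) (2,1) (3,1) (3,2) (3,5) (4,1) (4,5) (5,1) (5,5) (6,5) (7,5)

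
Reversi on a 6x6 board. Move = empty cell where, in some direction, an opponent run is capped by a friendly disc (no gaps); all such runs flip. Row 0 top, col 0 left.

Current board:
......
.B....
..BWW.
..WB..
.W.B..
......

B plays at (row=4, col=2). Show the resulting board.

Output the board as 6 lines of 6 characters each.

Answer: ......
.B....
..BWW.
..BB..
.WBB..
......

Derivation:
Place B at (4,2); scan 8 dirs for brackets.
Dir NW: first cell '.' (not opp) -> no flip
Dir N: opp run (3,2) capped by B -> flip
Dir NE: first cell 'B' (not opp) -> no flip
Dir W: opp run (4,1), next='.' -> no flip
Dir E: first cell 'B' (not opp) -> no flip
Dir SW: first cell '.' (not opp) -> no flip
Dir S: first cell '.' (not opp) -> no flip
Dir SE: first cell '.' (not opp) -> no flip
All flips: (3,2)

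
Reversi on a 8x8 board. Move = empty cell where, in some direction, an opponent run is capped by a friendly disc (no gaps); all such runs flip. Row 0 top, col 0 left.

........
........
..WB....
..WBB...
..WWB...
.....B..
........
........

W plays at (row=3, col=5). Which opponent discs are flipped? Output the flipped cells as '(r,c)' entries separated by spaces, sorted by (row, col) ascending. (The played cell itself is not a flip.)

Dir NW: first cell '.' (not opp) -> no flip
Dir N: first cell '.' (not opp) -> no flip
Dir NE: first cell '.' (not opp) -> no flip
Dir W: opp run (3,4) (3,3) capped by W -> flip
Dir E: first cell '.' (not opp) -> no flip
Dir SW: opp run (4,4), next='.' -> no flip
Dir S: first cell '.' (not opp) -> no flip
Dir SE: first cell '.' (not opp) -> no flip

Answer: (3,3) (3,4)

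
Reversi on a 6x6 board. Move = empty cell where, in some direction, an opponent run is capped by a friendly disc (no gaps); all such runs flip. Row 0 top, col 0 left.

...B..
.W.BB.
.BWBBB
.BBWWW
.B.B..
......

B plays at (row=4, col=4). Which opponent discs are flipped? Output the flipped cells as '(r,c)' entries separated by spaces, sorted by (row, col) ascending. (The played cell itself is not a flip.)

Dir NW: opp run (3,3) (2,2) (1,1), next='.' -> no flip
Dir N: opp run (3,4) capped by B -> flip
Dir NE: opp run (3,5), next=edge -> no flip
Dir W: first cell 'B' (not opp) -> no flip
Dir E: first cell '.' (not opp) -> no flip
Dir SW: first cell '.' (not opp) -> no flip
Dir S: first cell '.' (not opp) -> no flip
Dir SE: first cell '.' (not opp) -> no flip

Answer: (3,4)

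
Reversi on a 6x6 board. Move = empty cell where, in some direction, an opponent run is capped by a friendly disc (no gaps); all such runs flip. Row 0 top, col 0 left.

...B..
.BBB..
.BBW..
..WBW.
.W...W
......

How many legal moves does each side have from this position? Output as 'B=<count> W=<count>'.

Answer: B=5 W=5

Derivation:
-- B to move --
(1,4): no bracket -> illegal
(2,4): flips 1 -> legal
(2,5): no bracket -> illegal
(3,0): no bracket -> illegal
(3,1): flips 1 -> legal
(3,5): flips 1 -> legal
(4,0): no bracket -> illegal
(4,2): flips 1 -> legal
(4,3): flips 1 -> legal
(4,4): no bracket -> illegal
(5,0): no bracket -> illegal
(5,1): no bracket -> illegal
(5,2): no bracket -> illegal
(5,4): no bracket -> illegal
(5,5): no bracket -> illegal
B mobility = 5
-- W to move --
(0,0): no bracket -> illegal
(0,1): flips 1 -> legal
(0,2): flips 2 -> legal
(0,4): no bracket -> illegal
(1,0): flips 1 -> legal
(1,4): no bracket -> illegal
(2,0): flips 2 -> legal
(2,4): no bracket -> illegal
(3,0): no bracket -> illegal
(3,1): no bracket -> illegal
(4,2): no bracket -> illegal
(4,3): flips 1 -> legal
(4,4): no bracket -> illegal
W mobility = 5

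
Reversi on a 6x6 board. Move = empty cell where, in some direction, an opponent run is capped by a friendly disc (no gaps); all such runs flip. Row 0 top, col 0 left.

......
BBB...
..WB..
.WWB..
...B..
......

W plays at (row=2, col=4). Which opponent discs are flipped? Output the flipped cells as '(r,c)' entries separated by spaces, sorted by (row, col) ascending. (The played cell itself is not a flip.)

Dir NW: first cell '.' (not opp) -> no flip
Dir N: first cell '.' (not opp) -> no flip
Dir NE: first cell '.' (not opp) -> no flip
Dir W: opp run (2,3) capped by W -> flip
Dir E: first cell '.' (not opp) -> no flip
Dir SW: opp run (3,3), next='.' -> no flip
Dir S: first cell '.' (not opp) -> no flip
Dir SE: first cell '.' (not opp) -> no flip

Answer: (2,3)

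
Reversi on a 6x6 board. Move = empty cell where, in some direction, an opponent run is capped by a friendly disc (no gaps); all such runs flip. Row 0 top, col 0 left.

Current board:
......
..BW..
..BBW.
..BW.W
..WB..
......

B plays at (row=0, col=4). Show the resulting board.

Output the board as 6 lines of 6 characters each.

Place B at (0,4); scan 8 dirs for brackets.
Dir NW: edge -> no flip
Dir N: edge -> no flip
Dir NE: edge -> no flip
Dir W: first cell '.' (not opp) -> no flip
Dir E: first cell '.' (not opp) -> no flip
Dir SW: opp run (1,3) capped by B -> flip
Dir S: first cell '.' (not opp) -> no flip
Dir SE: first cell '.' (not opp) -> no flip
All flips: (1,3)

Answer: ....B.
..BB..
..BBW.
..BW.W
..WB..
......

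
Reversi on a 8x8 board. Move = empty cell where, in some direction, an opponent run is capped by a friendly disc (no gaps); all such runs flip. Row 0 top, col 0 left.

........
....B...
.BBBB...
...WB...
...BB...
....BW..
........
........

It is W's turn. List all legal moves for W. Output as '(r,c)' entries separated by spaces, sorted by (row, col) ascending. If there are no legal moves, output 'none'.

(0,3): no bracket -> illegal
(0,4): no bracket -> illegal
(0,5): no bracket -> illegal
(1,0): no bracket -> illegal
(1,1): flips 1 -> legal
(1,2): no bracket -> illegal
(1,3): flips 1 -> legal
(1,5): flips 1 -> legal
(2,0): no bracket -> illegal
(2,5): no bracket -> illegal
(3,0): no bracket -> illegal
(3,1): no bracket -> illegal
(3,2): no bracket -> illegal
(3,5): flips 1 -> legal
(4,2): no bracket -> illegal
(4,5): no bracket -> illegal
(5,2): no bracket -> illegal
(5,3): flips 2 -> legal
(6,3): no bracket -> illegal
(6,4): no bracket -> illegal
(6,5): no bracket -> illegal

Answer: (1,1) (1,3) (1,5) (3,5) (5,3)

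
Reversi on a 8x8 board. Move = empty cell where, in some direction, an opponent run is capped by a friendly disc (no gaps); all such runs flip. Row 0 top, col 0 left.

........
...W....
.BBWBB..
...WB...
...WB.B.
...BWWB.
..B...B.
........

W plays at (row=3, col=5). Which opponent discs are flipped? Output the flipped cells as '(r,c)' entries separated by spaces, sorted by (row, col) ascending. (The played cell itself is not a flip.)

Answer: (2,4) (3,4)

Derivation:
Dir NW: opp run (2,4) capped by W -> flip
Dir N: opp run (2,5), next='.' -> no flip
Dir NE: first cell '.' (not opp) -> no flip
Dir W: opp run (3,4) capped by W -> flip
Dir E: first cell '.' (not opp) -> no flip
Dir SW: opp run (4,4) (5,3) (6,2), next='.' -> no flip
Dir S: first cell '.' (not opp) -> no flip
Dir SE: opp run (4,6), next='.' -> no flip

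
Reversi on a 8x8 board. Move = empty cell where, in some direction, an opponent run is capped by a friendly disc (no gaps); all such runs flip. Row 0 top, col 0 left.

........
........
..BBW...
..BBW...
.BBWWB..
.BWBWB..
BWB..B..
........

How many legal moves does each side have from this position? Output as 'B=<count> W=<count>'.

Answer: B=5 W=16

Derivation:
-- B to move --
(1,3): no bracket -> illegal
(1,4): no bracket -> illegal
(1,5): flips 1 -> legal
(2,5): flips 1 -> legal
(3,5): flips 2 -> legal
(5,0): no bracket -> illegal
(6,3): flips 2 -> legal
(6,4): no bracket -> illegal
(7,0): no bracket -> illegal
(7,1): flips 1 -> legal
(7,2): no bracket -> illegal
B mobility = 5
-- W to move --
(1,1): flips 2 -> legal
(1,2): flips 4 -> legal
(1,3): flips 2 -> legal
(1,4): no bracket -> illegal
(2,1): flips 3 -> legal
(3,0): flips 1 -> legal
(3,1): flips 4 -> legal
(3,5): no bracket -> illegal
(3,6): flips 1 -> legal
(4,0): flips 2 -> legal
(4,6): flips 1 -> legal
(5,0): flips 1 -> legal
(5,6): flips 2 -> legal
(6,3): flips 2 -> legal
(6,4): no bracket -> illegal
(6,6): flips 1 -> legal
(7,0): no bracket -> illegal
(7,1): flips 2 -> legal
(7,2): flips 1 -> legal
(7,3): no bracket -> illegal
(7,4): no bracket -> illegal
(7,5): no bracket -> illegal
(7,6): flips 1 -> legal
W mobility = 16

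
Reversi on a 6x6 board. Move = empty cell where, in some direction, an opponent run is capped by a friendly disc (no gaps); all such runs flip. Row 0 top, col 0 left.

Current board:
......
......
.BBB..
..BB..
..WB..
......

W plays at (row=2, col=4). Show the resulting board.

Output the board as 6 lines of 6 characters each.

Place W at (2,4); scan 8 dirs for brackets.
Dir NW: first cell '.' (not opp) -> no flip
Dir N: first cell '.' (not opp) -> no flip
Dir NE: first cell '.' (not opp) -> no flip
Dir W: opp run (2,3) (2,2) (2,1), next='.' -> no flip
Dir E: first cell '.' (not opp) -> no flip
Dir SW: opp run (3,3) capped by W -> flip
Dir S: first cell '.' (not opp) -> no flip
Dir SE: first cell '.' (not opp) -> no flip
All flips: (3,3)

Answer: ......
......
.BBBW.
..BW..
..WB..
......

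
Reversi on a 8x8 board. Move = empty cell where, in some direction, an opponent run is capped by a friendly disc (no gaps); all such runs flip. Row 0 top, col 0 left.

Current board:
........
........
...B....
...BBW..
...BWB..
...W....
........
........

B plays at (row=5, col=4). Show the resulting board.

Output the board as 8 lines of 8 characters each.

Place B at (5,4); scan 8 dirs for brackets.
Dir NW: first cell 'B' (not opp) -> no flip
Dir N: opp run (4,4) capped by B -> flip
Dir NE: first cell 'B' (not opp) -> no flip
Dir W: opp run (5,3), next='.' -> no flip
Dir E: first cell '.' (not opp) -> no flip
Dir SW: first cell '.' (not opp) -> no flip
Dir S: first cell '.' (not opp) -> no flip
Dir SE: first cell '.' (not opp) -> no flip
All flips: (4,4)

Answer: ........
........
...B....
...BBW..
...BBB..
...WB...
........
........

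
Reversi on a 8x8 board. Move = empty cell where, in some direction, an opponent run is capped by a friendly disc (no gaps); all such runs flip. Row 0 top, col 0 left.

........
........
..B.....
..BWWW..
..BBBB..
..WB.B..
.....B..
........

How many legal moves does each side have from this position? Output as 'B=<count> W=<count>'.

-- B to move --
(2,3): flips 2 -> legal
(2,4): flips 2 -> legal
(2,5): flips 2 -> legal
(2,6): flips 1 -> legal
(3,6): flips 3 -> legal
(4,1): no bracket -> illegal
(4,6): no bracket -> illegal
(5,1): flips 1 -> legal
(6,1): flips 1 -> legal
(6,2): flips 1 -> legal
(6,3): no bracket -> illegal
B mobility = 8
-- W to move --
(1,1): flips 1 -> legal
(1,2): flips 3 -> legal
(1,3): no bracket -> illegal
(2,1): no bracket -> illegal
(2,3): no bracket -> illegal
(3,1): flips 1 -> legal
(3,6): no bracket -> illegal
(4,1): no bracket -> illegal
(4,6): no bracket -> illegal
(5,1): flips 1 -> legal
(5,4): flips 2 -> legal
(5,6): flips 1 -> legal
(6,2): flips 2 -> legal
(6,3): flips 2 -> legal
(6,4): no bracket -> illegal
(6,6): flips 2 -> legal
(7,4): no bracket -> illegal
(7,5): flips 3 -> legal
(7,6): no bracket -> illegal
W mobility = 10

Answer: B=8 W=10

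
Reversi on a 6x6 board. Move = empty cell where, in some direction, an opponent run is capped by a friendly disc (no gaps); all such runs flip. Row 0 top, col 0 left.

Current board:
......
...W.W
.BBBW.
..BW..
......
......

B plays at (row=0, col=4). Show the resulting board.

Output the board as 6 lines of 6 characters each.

Place B at (0,4); scan 8 dirs for brackets.
Dir NW: edge -> no flip
Dir N: edge -> no flip
Dir NE: edge -> no flip
Dir W: first cell '.' (not opp) -> no flip
Dir E: first cell '.' (not opp) -> no flip
Dir SW: opp run (1,3) capped by B -> flip
Dir S: first cell '.' (not opp) -> no flip
Dir SE: opp run (1,5), next=edge -> no flip
All flips: (1,3)

Answer: ....B.
...B.W
.BBBW.
..BW..
......
......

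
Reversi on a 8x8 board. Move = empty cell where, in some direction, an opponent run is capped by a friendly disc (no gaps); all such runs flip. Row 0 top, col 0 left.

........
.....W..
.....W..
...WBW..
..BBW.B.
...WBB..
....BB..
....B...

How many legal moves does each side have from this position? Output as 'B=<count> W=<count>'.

-- B to move --
(0,4): no bracket -> illegal
(0,5): no bracket -> illegal
(0,6): no bracket -> illegal
(1,4): no bracket -> illegal
(1,6): flips 1 -> legal
(2,2): flips 2 -> legal
(2,3): flips 1 -> legal
(2,4): flips 2 -> legal
(2,6): no bracket -> illegal
(3,2): flips 1 -> legal
(3,6): flips 1 -> legal
(4,5): flips 1 -> legal
(5,2): flips 1 -> legal
(6,2): no bracket -> illegal
(6,3): flips 1 -> legal
B mobility = 9
-- W to move --
(2,3): no bracket -> illegal
(2,4): flips 1 -> legal
(3,1): flips 1 -> legal
(3,2): no bracket -> illegal
(3,6): no bracket -> illegal
(3,7): no bracket -> illegal
(4,1): flips 2 -> legal
(4,5): no bracket -> illegal
(4,7): no bracket -> illegal
(5,1): flips 1 -> legal
(5,2): flips 2 -> legal
(5,6): flips 2 -> legal
(5,7): flips 1 -> legal
(6,3): no bracket -> illegal
(6,6): flips 1 -> legal
(7,3): no bracket -> illegal
(7,5): flips 1 -> legal
(7,6): no bracket -> illegal
W mobility = 9

Answer: B=9 W=9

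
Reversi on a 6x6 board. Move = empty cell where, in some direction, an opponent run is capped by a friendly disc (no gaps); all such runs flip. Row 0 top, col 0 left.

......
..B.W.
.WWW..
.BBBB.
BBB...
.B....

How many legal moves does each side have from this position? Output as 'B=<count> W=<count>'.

Answer: B=5 W=8

Derivation:
-- B to move --
(0,3): no bracket -> illegal
(0,4): no bracket -> illegal
(0,5): flips 2 -> legal
(1,0): flips 1 -> legal
(1,1): flips 2 -> legal
(1,3): flips 2 -> legal
(1,5): no bracket -> illegal
(2,0): no bracket -> illegal
(2,4): no bracket -> illegal
(2,5): no bracket -> illegal
(3,0): flips 1 -> legal
B mobility = 5
-- W to move --
(0,1): flips 1 -> legal
(0,2): flips 1 -> legal
(0,3): flips 1 -> legal
(1,1): no bracket -> illegal
(1,3): no bracket -> illegal
(2,0): no bracket -> illegal
(2,4): no bracket -> illegal
(2,5): no bracket -> illegal
(3,0): no bracket -> illegal
(3,5): no bracket -> illegal
(4,3): flips 2 -> legal
(4,4): flips 1 -> legal
(4,5): flips 1 -> legal
(5,0): flips 2 -> legal
(5,2): flips 2 -> legal
(5,3): no bracket -> illegal
W mobility = 8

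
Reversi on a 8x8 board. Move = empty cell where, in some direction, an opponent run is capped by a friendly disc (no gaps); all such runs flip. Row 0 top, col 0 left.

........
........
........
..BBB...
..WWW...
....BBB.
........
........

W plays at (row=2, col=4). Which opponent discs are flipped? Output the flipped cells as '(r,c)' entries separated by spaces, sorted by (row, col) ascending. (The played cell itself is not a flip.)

Answer: (3,3) (3,4)

Derivation:
Dir NW: first cell '.' (not opp) -> no flip
Dir N: first cell '.' (not opp) -> no flip
Dir NE: first cell '.' (not opp) -> no flip
Dir W: first cell '.' (not opp) -> no flip
Dir E: first cell '.' (not opp) -> no flip
Dir SW: opp run (3,3) capped by W -> flip
Dir S: opp run (3,4) capped by W -> flip
Dir SE: first cell '.' (not opp) -> no flip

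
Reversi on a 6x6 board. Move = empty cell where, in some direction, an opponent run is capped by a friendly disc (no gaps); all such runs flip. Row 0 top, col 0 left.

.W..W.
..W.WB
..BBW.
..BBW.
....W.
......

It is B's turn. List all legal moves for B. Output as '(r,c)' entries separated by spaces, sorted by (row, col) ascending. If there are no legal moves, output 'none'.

(0,0): no bracket -> illegal
(0,2): flips 1 -> legal
(0,3): no bracket -> illegal
(0,5): flips 1 -> legal
(1,0): no bracket -> illegal
(1,1): no bracket -> illegal
(1,3): flips 1 -> legal
(2,1): no bracket -> illegal
(2,5): flips 1 -> legal
(3,5): flips 1 -> legal
(4,3): no bracket -> illegal
(4,5): flips 1 -> legal
(5,3): no bracket -> illegal
(5,4): no bracket -> illegal
(5,5): flips 1 -> legal

Answer: (0,2) (0,5) (1,3) (2,5) (3,5) (4,5) (5,5)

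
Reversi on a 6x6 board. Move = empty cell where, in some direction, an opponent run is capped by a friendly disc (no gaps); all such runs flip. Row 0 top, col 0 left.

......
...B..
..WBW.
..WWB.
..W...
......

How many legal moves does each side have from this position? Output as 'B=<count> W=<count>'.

-- B to move --
(1,1): no bracket -> illegal
(1,2): no bracket -> illegal
(1,4): flips 1 -> legal
(1,5): no bracket -> illegal
(2,1): flips 1 -> legal
(2,5): flips 1 -> legal
(3,1): flips 3 -> legal
(3,5): flips 1 -> legal
(4,1): flips 1 -> legal
(4,3): flips 1 -> legal
(4,4): no bracket -> illegal
(5,1): no bracket -> illegal
(5,2): no bracket -> illegal
(5,3): no bracket -> illegal
B mobility = 7
-- W to move --
(0,2): flips 1 -> legal
(0,3): flips 2 -> legal
(0,4): flips 1 -> legal
(1,2): no bracket -> illegal
(1,4): flips 1 -> legal
(2,5): no bracket -> illegal
(3,5): flips 1 -> legal
(4,3): no bracket -> illegal
(4,4): flips 1 -> legal
(4,5): no bracket -> illegal
W mobility = 6

Answer: B=7 W=6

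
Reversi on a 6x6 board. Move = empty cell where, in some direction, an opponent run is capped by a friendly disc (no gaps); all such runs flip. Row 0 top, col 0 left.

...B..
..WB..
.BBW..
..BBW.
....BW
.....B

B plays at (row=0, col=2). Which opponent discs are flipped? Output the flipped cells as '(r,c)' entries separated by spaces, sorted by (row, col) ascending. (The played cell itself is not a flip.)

Answer: (1,2)

Derivation:
Dir NW: edge -> no flip
Dir N: edge -> no flip
Dir NE: edge -> no flip
Dir W: first cell '.' (not opp) -> no flip
Dir E: first cell 'B' (not opp) -> no flip
Dir SW: first cell '.' (not opp) -> no flip
Dir S: opp run (1,2) capped by B -> flip
Dir SE: first cell 'B' (not opp) -> no flip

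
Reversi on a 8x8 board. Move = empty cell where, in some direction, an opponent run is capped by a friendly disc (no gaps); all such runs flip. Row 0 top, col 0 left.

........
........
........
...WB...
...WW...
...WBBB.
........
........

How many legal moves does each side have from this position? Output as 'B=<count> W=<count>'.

Answer: B=3 W=7

Derivation:
-- B to move --
(2,2): flips 2 -> legal
(2,3): no bracket -> illegal
(2,4): no bracket -> illegal
(3,2): flips 2 -> legal
(3,5): no bracket -> illegal
(4,2): no bracket -> illegal
(4,5): no bracket -> illegal
(5,2): flips 2 -> legal
(6,2): no bracket -> illegal
(6,3): no bracket -> illegal
(6,4): no bracket -> illegal
B mobility = 3
-- W to move --
(2,3): no bracket -> illegal
(2,4): flips 1 -> legal
(2,5): flips 1 -> legal
(3,5): flips 1 -> legal
(4,5): no bracket -> illegal
(4,6): no bracket -> illegal
(4,7): no bracket -> illegal
(5,7): flips 3 -> legal
(6,3): no bracket -> illegal
(6,4): flips 1 -> legal
(6,5): flips 1 -> legal
(6,6): flips 1 -> legal
(6,7): no bracket -> illegal
W mobility = 7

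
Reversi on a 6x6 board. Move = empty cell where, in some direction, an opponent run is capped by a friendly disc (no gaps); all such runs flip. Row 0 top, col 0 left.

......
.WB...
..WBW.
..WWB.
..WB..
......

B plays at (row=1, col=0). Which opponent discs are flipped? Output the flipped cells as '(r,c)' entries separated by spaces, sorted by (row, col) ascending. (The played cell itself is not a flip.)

Dir NW: edge -> no flip
Dir N: first cell '.' (not opp) -> no flip
Dir NE: first cell '.' (not opp) -> no flip
Dir W: edge -> no flip
Dir E: opp run (1,1) capped by B -> flip
Dir SW: edge -> no flip
Dir S: first cell '.' (not opp) -> no flip
Dir SE: first cell '.' (not opp) -> no flip

Answer: (1,1)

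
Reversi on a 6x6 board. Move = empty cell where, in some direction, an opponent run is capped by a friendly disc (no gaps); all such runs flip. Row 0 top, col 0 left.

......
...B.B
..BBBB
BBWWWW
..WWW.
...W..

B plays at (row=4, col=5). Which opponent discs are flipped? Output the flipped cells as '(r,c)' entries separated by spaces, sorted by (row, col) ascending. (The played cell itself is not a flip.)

Answer: (3,4) (3,5)

Derivation:
Dir NW: opp run (3,4) capped by B -> flip
Dir N: opp run (3,5) capped by B -> flip
Dir NE: edge -> no flip
Dir W: opp run (4,4) (4,3) (4,2), next='.' -> no flip
Dir E: edge -> no flip
Dir SW: first cell '.' (not opp) -> no flip
Dir S: first cell '.' (not opp) -> no flip
Dir SE: edge -> no flip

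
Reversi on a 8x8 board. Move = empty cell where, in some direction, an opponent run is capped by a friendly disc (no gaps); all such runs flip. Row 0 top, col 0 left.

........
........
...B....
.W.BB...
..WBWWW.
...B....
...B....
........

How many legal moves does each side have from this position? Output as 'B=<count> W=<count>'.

Answer: B=8 W=5

Derivation:
-- B to move --
(2,0): flips 2 -> legal
(2,1): no bracket -> illegal
(2,2): no bracket -> illegal
(3,0): no bracket -> illegal
(3,2): no bracket -> illegal
(3,5): flips 1 -> legal
(3,6): no bracket -> illegal
(3,7): no bracket -> illegal
(4,0): no bracket -> illegal
(4,1): flips 1 -> legal
(4,7): flips 3 -> legal
(5,1): flips 1 -> legal
(5,2): no bracket -> illegal
(5,4): flips 1 -> legal
(5,5): flips 1 -> legal
(5,6): flips 1 -> legal
(5,7): no bracket -> illegal
B mobility = 8
-- W to move --
(1,2): flips 2 -> legal
(1,3): no bracket -> illegal
(1,4): no bracket -> illegal
(2,2): flips 1 -> legal
(2,4): flips 2 -> legal
(2,5): no bracket -> illegal
(3,2): no bracket -> illegal
(3,5): no bracket -> illegal
(5,2): no bracket -> illegal
(5,4): no bracket -> illegal
(6,2): flips 1 -> legal
(6,4): flips 1 -> legal
(7,2): no bracket -> illegal
(7,3): no bracket -> illegal
(7,4): no bracket -> illegal
W mobility = 5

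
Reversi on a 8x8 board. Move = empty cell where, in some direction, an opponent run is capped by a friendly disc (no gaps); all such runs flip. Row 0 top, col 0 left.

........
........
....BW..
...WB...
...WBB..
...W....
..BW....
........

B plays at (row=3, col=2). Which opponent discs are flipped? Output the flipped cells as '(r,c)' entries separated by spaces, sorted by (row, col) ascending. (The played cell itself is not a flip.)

Dir NW: first cell '.' (not opp) -> no flip
Dir N: first cell '.' (not opp) -> no flip
Dir NE: first cell '.' (not opp) -> no flip
Dir W: first cell '.' (not opp) -> no flip
Dir E: opp run (3,3) capped by B -> flip
Dir SW: first cell '.' (not opp) -> no flip
Dir S: first cell '.' (not opp) -> no flip
Dir SE: opp run (4,3), next='.' -> no flip

Answer: (3,3)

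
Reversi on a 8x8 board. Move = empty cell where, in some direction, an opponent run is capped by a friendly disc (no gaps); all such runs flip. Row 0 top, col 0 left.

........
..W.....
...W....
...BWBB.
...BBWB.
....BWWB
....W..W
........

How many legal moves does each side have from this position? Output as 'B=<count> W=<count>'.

Answer: B=8 W=11

Derivation:
-- B to move --
(0,1): no bracket -> illegal
(0,2): no bracket -> illegal
(0,3): no bracket -> illegal
(1,1): no bracket -> illegal
(1,3): flips 1 -> legal
(1,4): no bracket -> illegal
(2,1): no bracket -> illegal
(2,2): no bracket -> illegal
(2,4): flips 1 -> legal
(2,5): flips 1 -> legal
(3,2): no bracket -> illegal
(4,7): no bracket -> illegal
(5,3): no bracket -> illegal
(6,3): no bracket -> illegal
(6,5): flips 2 -> legal
(6,6): flips 2 -> legal
(7,3): flips 2 -> legal
(7,4): flips 1 -> legal
(7,5): no bracket -> illegal
(7,6): no bracket -> illegal
(7,7): flips 1 -> legal
B mobility = 8
-- W to move --
(2,2): flips 2 -> legal
(2,4): no bracket -> illegal
(2,5): flips 1 -> legal
(2,6): flips 2 -> legal
(2,7): flips 1 -> legal
(3,2): flips 1 -> legal
(3,7): flips 3 -> legal
(4,2): flips 2 -> legal
(4,7): flips 2 -> legal
(5,2): flips 1 -> legal
(5,3): flips 3 -> legal
(6,3): flips 1 -> legal
(6,5): no bracket -> illegal
(6,6): no bracket -> illegal
W mobility = 11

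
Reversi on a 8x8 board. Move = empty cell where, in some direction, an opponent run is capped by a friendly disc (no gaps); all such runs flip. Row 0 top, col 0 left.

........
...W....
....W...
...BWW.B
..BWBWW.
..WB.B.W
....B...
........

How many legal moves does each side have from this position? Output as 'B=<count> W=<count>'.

Answer: B=8 W=9

Derivation:
-- B to move --
(0,2): no bracket -> illegal
(0,3): no bracket -> illegal
(0,4): no bracket -> illegal
(1,2): no bracket -> illegal
(1,4): flips 2 -> legal
(1,5): flips 1 -> legal
(2,2): no bracket -> illegal
(2,3): no bracket -> illegal
(2,5): flips 2 -> legal
(2,6): flips 1 -> legal
(3,2): no bracket -> illegal
(3,6): flips 2 -> legal
(4,1): no bracket -> illegal
(4,7): flips 2 -> legal
(5,1): flips 1 -> legal
(5,4): no bracket -> illegal
(5,6): no bracket -> illegal
(6,1): no bracket -> illegal
(6,2): flips 1 -> legal
(6,3): no bracket -> illegal
(6,6): no bracket -> illegal
(6,7): no bracket -> illegal
B mobility = 8
-- W to move --
(2,2): no bracket -> illegal
(2,3): flips 1 -> legal
(2,6): no bracket -> illegal
(2,7): no bracket -> illegal
(3,1): no bracket -> illegal
(3,2): flips 2 -> legal
(3,6): no bracket -> illegal
(4,1): flips 1 -> legal
(4,7): no bracket -> illegal
(5,1): flips 2 -> legal
(5,4): flips 2 -> legal
(5,6): no bracket -> illegal
(6,2): flips 2 -> legal
(6,3): flips 1 -> legal
(6,5): flips 1 -> legal
(6,6): no bracket -> illegal
(7,3): flips 2 -> legal
(7,4): no bracket -> illegal
(7,5): no bracket -> illegal
W mobility = 9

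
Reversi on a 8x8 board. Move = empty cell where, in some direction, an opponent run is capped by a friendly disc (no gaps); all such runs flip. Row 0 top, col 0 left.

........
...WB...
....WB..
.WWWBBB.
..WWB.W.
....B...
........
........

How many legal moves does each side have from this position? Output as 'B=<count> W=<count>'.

-- B to move --
(0,2): flips 2 -> legal
(0,3): no bracket -> illegal
(0,4): no bracket -> illegal
(1,2): flips 1 -> legal
(1,5): no bracket -> illegal
(2,0): no bracket -> illegal
(2,1): flips 2 -> legal
(2,2): flips 1 -> legal
(2,3): flips 1 -> legal
(3,0): flips 3 -> legal
(3,7): no bracket -> illegal
(4,0): no bracket -> illegal
(4,1): flips 2 -> legal
(4,5): no bracket -> illegal
(4,7): no bracket -> illegal
(5,1): no bracket -> illegal
(5,2): flips 1 -> legal
(5,3): no bracket -> illegal
(5,5): no bracket -> illegal
(5,6): flips 1 -> legal
(5,7): flips 1 -> legal
B mobility = 10
-- W to move --
(0,3): no bracket -> illegal
(0,4): flips 1 -> legal
(0,5): no bracket -> illegal
(1,5): flips 1 -> legal
(1,6): flips 2 -> legal
(2,3): no bracket -> illegal
(2,6): flips 2 -> legal
(2,7): no bracket -> illegal
(3,7): flips 3 -> legal
(4,5): flips 1 -> legal
(4,7): no bracket -> illegal
(5,3): no bracket -> illegal
(5,5): flips 1 -> legal
(6,3): no bracket -> illegal
(6,4): flips 3 -> legal
(6,5): flips 1 -> legal
W mobility = 9

Answer: B=10 W=9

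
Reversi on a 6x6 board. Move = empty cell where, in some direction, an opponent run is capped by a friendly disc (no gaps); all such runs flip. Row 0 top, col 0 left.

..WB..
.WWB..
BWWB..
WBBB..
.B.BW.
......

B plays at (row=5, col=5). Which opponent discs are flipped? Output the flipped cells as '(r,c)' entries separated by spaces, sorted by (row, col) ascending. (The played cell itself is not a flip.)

Dir NW: opp run (4,4) capped by B -> flip
Dir N: first cell '.' (not opp) -> no flip
Dir NE: edge -> no flip
Dir W: first cell '.' (not opp) -> no flip
Dir E: edge -> no flip
Dir SW: edge -> no flip
Dir S: edge -> no flip
Dir SE: edge -> no flip

Answer: (4,4)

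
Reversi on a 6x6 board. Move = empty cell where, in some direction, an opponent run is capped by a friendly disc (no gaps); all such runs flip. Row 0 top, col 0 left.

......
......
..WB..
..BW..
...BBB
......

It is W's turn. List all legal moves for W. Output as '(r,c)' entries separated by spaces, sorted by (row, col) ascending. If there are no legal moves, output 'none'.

(1,2): no bracket -> illegal
(1,3): flips 1 -> legal
(1,4): no bracket -> illegal
(2,1): no bracket -> illegal
(2,4): flips 1 -> legal
(3,1): flips 1 -> legal
(3,4): no bracket -> illegal
(3,5): no bracket -> illegal
(4,1): no bracket -> illegal
(4,2): flips 1 -> legal
(5,2): no bracket -> illegal
(5,3): flips 1 -> legal
(5,4): no bracket -> illegal
(5,5): flips 1 -> legal

Answer: (1,3) (2,4) (3,1) (4,2) (5,3) (5,5)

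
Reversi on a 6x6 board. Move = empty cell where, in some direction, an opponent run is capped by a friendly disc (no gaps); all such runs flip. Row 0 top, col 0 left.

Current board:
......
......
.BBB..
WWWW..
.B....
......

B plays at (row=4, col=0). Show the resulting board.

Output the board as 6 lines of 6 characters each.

Answer: ......
......
.BBB..
WBWW..
BB....
......

Derivation:
Place B at (4,0); scan 8 dirs for brackets.
Dir NW: edge -> no flip
Dir N: opp run (3,0), next='.' -> no flip
Dir NE: opp run (3,1) capped by B -> flip
Dir W: edge -> no flip
Dir E: first cell 'B' (not opp) -> no flip
Dir SW: edge -> no flip
Dir S: first cell '.' (not opp) -> no flip
Dir SE: first cell '.' (not opp) -> no flip
All flips: (3,1)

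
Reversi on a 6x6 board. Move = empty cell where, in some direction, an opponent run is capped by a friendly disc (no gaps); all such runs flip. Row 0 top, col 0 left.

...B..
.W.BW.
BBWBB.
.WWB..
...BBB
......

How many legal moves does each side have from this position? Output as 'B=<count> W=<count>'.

Answer: B=11 W=7

Derivation:
-- B to move --
(0,0): flips 2 -> legal
(0,1): flips 1 -> legal
(0,2): flips 1 -> legal
(0,4): flips 1 -> legal
(0,5): flips 1 -> legal
(1,0): no bracket -> illegal
(1,2): no bracket -> illegal
(1,5): flips 1 -> legal
(2,5): flips 1 -> legal
(3,0): flips 2 -> legal
(4,0): flips 2 -> legal
(4,1): flips 2 -> legal
(4,2): flips 1 -> legal
B mobility = 11
-- W to move --
(0,2): no bracket -> illegal
(0,4): flips 1 -> legal
(1,0): flips 1 -> legal
(1,2): flips 1 -> legal
(1,5): no bracket -> illegal
(2,5): flips 2 -> legal
(3,0): no bracket -> illegal
(3,4): flips 2 -> legal
(3,5): no bracket -> illegal
(4,2): no bracket -> illegal
(5,2): no bracket -> illegal
(5,3): no bracket -> illegal
(5,4): flips 1 -> legal
(5,5): flips 2 -> legal
W mobility = 7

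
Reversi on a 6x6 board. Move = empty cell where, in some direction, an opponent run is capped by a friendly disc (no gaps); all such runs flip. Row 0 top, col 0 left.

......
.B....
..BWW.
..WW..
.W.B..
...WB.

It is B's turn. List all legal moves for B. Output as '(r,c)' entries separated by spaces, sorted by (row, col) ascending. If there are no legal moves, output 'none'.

(1,2): no bracket -> illegal
(1,3): flips 2 -> legal
(1,4): no bracket -> illegal
(1,5): no bracket -> illegal
(2,1): flips 1 -> legal
(2,5): flips 2 -> legal
(3,0): no bracket -> illegal
(3,1): no bracket -> illegal
(3,4): no bracket -> illegal
(3,5): no bracket -> illegal
(4,0): no bracket -> illegal
(4,2): flips 1 -> legal
(4,4): flips 1 -> legal
(5,0): no bracket -> illegal
(5,1): no bracket -> illegal
(5,2): flips 1 -> legal

Answer: (1,3) (2,1) (2,5) (4,2) (4,4) (5,2)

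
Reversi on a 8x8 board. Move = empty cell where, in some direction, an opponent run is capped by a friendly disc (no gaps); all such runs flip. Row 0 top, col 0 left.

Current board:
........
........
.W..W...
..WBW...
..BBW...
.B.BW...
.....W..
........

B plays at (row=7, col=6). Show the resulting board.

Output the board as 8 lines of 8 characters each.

Place B at (7,6); scan 8 dirs for brackets.
Dir NW: opp run (6,5) (5,4) capped by B -> flip
Dir N: first cell '.' (not opp) -> no flip
Dir NE: first cell '.' (not opp) -> no flip
Dir W: first cell '.' (not opp) -> no flip
Dir E: first cell '.' (not opp) -> no flip
Dir SW: edge -> no flip
Dir S: edge -> no flip
Dir SE: edge -> no flip
All flips: (5,4) (6,5)

Answer: ........
........
.W..W...
..WBW...
..BBW...
.B.BB...
.....B..
......B.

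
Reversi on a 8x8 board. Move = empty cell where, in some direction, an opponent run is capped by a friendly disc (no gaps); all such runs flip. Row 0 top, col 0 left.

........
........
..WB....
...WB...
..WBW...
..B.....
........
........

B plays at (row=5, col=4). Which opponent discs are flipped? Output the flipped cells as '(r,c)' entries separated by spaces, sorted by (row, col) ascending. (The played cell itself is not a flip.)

Dir NW: first cell 'B' (not opp) -> no flip
Dir N: opp run (4,4) capped by B -> flip
Dir NE: first cell '.' (not opp) -> no flip
Dir W: first cell '.' (not opp) -> no flip
Dir E: first cell '.' (not opp) -> no flip
Dir SW: first cell '.' (not opp) -> no flip
Dir S: first cell '.' (not opp) -> no flip
Dir SE: first cell '.' (not opp) -> no flip

Answer: (4,4)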